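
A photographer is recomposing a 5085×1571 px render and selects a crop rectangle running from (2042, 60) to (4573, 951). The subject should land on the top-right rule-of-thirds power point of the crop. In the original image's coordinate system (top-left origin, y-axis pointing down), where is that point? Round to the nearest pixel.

Crop width = 4573 − 2042 = 2531 px; one third is 843.67 px.
Crop height = 951 − 60 = 891 px; one third is 297.00 px.
The top-right point is two-thirds across and one-third down within the crop:
x = 2042 + 2 × 843.67 ≈ 3729; y = 60 + 1 × 297.00 ≈ 357.

(3729, 357)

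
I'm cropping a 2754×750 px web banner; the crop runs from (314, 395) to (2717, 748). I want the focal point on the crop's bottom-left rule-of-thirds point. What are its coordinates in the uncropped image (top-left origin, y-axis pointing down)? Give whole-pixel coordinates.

x = 1115 px, y = 630 px

Crop width = 2717 − 314 = 2403 px; one third is 801.00 px.
Crop height = 748 − 395 = 353 px; one third is 117.67 px.
The bottom-left point is one-third across and two-thirds down within the crop:
x = 314 + 1 × 801.00 ≈ 1115; y = 395 + 2 × 117.67 ≈ 630.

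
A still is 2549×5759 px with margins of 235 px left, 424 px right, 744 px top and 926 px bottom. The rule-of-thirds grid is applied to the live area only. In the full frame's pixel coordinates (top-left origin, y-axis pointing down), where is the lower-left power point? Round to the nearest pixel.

(865, 3470)

Content width = 2549 − 235 − 424 = 1890 px; content height = 5759 − 744 − 926 = 4089 px.
Lower-left is one-third across and two-thirds down within the live area.
x = 235 + 1 × 1890/3 = 235 + 630.00 ≈ 865
y = 744 + 2 × 4089/3 = 744 + 2726.00 ≈ 3470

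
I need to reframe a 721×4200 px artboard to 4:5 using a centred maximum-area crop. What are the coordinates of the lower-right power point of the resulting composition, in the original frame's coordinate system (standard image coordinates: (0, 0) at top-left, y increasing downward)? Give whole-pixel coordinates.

721/4200 < 4/5, so the 4:5 crop keeps the full width 721 and trims height to 721 × 5/4 = 901.25 px.
Top offset = (4200 − 901.25)/2 = 1649.38 px; left offset = 0.
Lower-right is two-thirds across and two-thirds down within the crop:
x = 0.00 + 2 × 721.00/3 ≈ 481; y = 1649.38 + 2 × 901.25/3 ≈ 2250.

(481, 2250)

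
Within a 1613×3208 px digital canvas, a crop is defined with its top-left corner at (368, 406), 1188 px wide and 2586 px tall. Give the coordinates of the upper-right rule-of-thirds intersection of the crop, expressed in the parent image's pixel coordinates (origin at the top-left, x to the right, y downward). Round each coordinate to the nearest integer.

(1160, 1268)

One third of the crop width 1188 is 396.00 px.
One third of the crop height 2586 is 862.00 px.
The upper-right point is two-thirds across and one-third down within the crop:
x = 368 + 2 × 396.00 ≈ 1160; y = 406 + 1 × 862.00 ≈ 1268.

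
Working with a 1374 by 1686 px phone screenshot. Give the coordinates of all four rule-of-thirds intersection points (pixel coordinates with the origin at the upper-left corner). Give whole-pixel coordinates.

(458, 562), (916, 562), (458, 1124), (916, 1124)

One third of 1374 is 458; one third of 1686 is 562.
Vertical third lines at x = 458 and x = 916; horizontal third lines at y = 562 and y = 1124.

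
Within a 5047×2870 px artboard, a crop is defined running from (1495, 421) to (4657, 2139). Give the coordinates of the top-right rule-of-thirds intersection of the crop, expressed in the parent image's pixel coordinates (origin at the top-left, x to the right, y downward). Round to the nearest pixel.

(3603, 994)

Crop width = 4657 − 1495 = 3162 px; one third is 1054.00 px.
Crop height = 2139 − 421 = 1718 px; one third is 572.67 px.
The top-right point is two-thirds across and one-third down within the crop:
x = 1495 + 2 × 1054.00 ≈ 3603; y = 421 + 1 × 572.67 ≈ 994.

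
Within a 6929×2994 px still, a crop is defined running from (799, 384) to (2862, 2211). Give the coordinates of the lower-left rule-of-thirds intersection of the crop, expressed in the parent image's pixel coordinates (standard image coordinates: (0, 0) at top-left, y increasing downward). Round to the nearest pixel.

Crop width = 2862 − 799 = 2063 px; one third is 687.67 px.
Crop height = 2211 − 384 = 1827 px; one third is 609.00 px.
The lower-left point is one-third across and two-thirds down within the crop:
x = 799 + 1 × 687.67 ≈ 1487; y = 384 + 2 × 609.00 ≈ 1602.

x = 1487 px, y = 1602 px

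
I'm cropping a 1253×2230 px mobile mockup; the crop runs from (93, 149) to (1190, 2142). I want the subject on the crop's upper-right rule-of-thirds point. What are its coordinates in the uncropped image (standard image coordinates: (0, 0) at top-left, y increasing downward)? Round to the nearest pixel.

Crop width = 1190 − 93 = 1097 px; one third is 365.67 px.
Crop height = 2142 − 149 = 1993 px; one third is 664.33 px.
The upper-right point is two-thirds across and one-third down within the crop:
x = 93 + 2 × 365.67 ≈ 824; y = 149 + 1 × 664.33 ≈ 813.

x = 824 px, y = 813 px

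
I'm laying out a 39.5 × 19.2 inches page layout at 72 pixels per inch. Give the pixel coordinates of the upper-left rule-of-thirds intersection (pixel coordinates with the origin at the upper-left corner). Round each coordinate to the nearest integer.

x = 948 px, y = 461 px

In pixels the canvas is 39.5 × 72 = 2844 wide and 19.2 × 72 = 1382.4 tall.
The upper-left point is one-third across and one-third down:
x = 1 × 2844/3 ≈ 948; y = 1 × 1382.4/3 ≈ 461.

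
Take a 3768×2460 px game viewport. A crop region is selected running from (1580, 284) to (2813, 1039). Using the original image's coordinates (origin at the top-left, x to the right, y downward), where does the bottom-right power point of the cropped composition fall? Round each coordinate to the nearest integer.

Crop width = 2813 − 1580 = 1233 px; one third is 411.00 px.
Crop height = 1039 − 284 = 755 px; one third is 251.67 px.
The bottom-right point is two-thirds across and two-thirds down within the crop:
x = 1580 + 2 × 411.00 ≈ 2402; y = 284 + 2 × 251.67 ≈ 787.

(2402, 787)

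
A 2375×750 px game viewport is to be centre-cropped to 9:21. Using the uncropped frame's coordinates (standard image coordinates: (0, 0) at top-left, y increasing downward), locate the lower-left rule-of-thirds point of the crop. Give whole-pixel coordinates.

(1134, 500)

2375/750 > 9/21, so the 9:21 crop keeps the full height 750 and trims width to 750 × 9/21 = 321.43 px.
Left offset = (2375 − 321.43)/2 = 1026.79 px; top offset = 0.
Lower-left is one-third across and two-thirds down within the crop:
x = 1026.79 + 1 × 321.43/3 ≈ 1134; y = 0.00 + 2 × 750.00/3 ≈ 500.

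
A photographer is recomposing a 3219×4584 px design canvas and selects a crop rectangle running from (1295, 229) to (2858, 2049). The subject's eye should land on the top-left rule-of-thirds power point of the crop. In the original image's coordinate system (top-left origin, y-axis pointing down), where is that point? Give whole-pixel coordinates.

(1816, 836)

Crop width = 2858 − 1295 = 1563 px; one third is 521.00 px.
Crop height = 2049 − 229 = 1820 px; one third is 606.67 px.
The top-left point is one-third across and one-third down within the crop:
x = 1295 + 1 × 521.00 ≈ 1816; y = 229 + 1 × 606.67 ≈ 836.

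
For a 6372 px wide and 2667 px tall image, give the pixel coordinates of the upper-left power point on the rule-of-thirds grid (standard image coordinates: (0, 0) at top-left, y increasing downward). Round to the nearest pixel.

The upper-left point sits one-third of the way across and one-third of the way down.
x = 1 × 6372/3 ≈ 2124; y = 1 × 2667/3 ≈ 889.

(2124, 889)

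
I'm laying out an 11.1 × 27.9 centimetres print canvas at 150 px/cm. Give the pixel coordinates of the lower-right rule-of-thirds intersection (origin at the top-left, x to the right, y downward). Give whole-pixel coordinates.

In pixels the canvas is 11.1 × 150 = 1665 wide and 27.9 × 150 = 4185 tall.
The lower-right point is two-thirds across and two-thirds down:
x = 2 × 1665/3 ≈ 1110; y = 2 × 4185/3 ≈ 2790.

x = 1110 px, y = 2790 px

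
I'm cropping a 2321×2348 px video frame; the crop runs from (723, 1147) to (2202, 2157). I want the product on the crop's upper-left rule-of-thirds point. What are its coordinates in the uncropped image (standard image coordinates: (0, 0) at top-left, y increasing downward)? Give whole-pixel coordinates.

Crop width = 2202 − 723 = 1479 px; one third is 493.00 px.
Crop height = 2157 − 1147 = 1010 px; one third is 336.67 px.
The upper-left point is one-third across and one-third down within the crop:
x = 723 + 1 × 493.00 ≈ 1216; y = 1147 + 1 × 336.67 ≈ 1484.

x = 1216 px, y = 1484 px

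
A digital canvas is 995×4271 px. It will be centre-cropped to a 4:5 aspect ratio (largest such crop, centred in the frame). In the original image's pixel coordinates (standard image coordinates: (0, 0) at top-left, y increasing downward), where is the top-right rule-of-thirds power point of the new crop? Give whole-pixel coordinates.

x = 663 px, y = 1928 px

995/4271 < 4/5, so the 4:5 crop keeps the full width 995 and trims height to 995 × 5/4 = 1243.75 px.
Top offset = (4271 − 1243.75)/2 = 1513.62 px; left offset = 0.
Top-right is two-thirds across and one-third down within the crop:
x = 0.00 + 2 × 995.00/3 ≈ 663; y = 1513.62 + 1 × 1243.75/3 ≈ 1928.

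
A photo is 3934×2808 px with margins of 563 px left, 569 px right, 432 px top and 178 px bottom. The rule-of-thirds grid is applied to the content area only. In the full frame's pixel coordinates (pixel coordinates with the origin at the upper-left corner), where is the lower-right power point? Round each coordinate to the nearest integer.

Content width = 3934 − 563 − 569 = 2802 px; content height = 2808 − 432 − 178 = 2198 px.
Lower-right is two-thirds across and two-thirds down within the content area.
x = 563 + 2 × 2802/3 = 563 + 1868.00 ≈ 2431
y = 432 + 2 × 2198/3 = 432 + 1465.33 ≈ 1897

x = 2431 px, y = 1897 px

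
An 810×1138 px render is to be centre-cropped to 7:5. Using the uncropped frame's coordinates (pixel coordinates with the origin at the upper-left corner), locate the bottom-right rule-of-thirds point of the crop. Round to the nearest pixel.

810/1138 < 7/5, so the 7:5 crop keeps the full width 810 and trims height to 810 × 5/7 = 578.57 px.
Top offset = (1138 − 578.57)/2 = 279.71 px; left offset = 0.
Bottom-right is two-thirds across and two-thirds down within the crop:
x = 0.00 + 2 × 810.00/3 ≈ 540; y = 279.71 + 2 × 578.57/3 ≈ 665.

(540, 665)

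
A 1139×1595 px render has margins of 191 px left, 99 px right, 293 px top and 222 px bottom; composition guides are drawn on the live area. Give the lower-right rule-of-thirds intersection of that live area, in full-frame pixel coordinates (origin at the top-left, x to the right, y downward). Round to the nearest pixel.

Content width = 1139 − 191 − 99 = 849 px; content height = 1595 − 293 − 222 = 1080 px.
Lower-right is two-thirds across and two-thirds down within the live area.
x = 191 + 2 × 849/3 = 191 + 566.00 ≈ 757
y = 293 + 2 × 1080/3 = 293 + 720.00 ≈ 1013

x = 757 px, y = 1013 px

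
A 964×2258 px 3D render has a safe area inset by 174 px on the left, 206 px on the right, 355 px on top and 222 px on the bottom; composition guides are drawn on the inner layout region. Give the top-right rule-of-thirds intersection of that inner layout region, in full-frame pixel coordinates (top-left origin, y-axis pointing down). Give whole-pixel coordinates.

x = 563 px, y = 915 px

Content width = 964 − 174 − 206 = 584 px; content height = 2258 − 355 − 222 = 1681 px.
Top-right is two-thirds across and one-third down within the inner layout region.
x = 174 + 2 × 584/3 = 174 + 389.33 ≈ 563
y = 355 + 1 × 1681/3 = 355 + 560.33 ≈ 915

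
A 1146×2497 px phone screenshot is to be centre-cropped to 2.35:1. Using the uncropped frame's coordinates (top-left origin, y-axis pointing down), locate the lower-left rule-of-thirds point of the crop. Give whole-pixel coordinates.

1146/2497 < 2.35/1, so the 2.35:1 crop keeps the full width 1146 and trims height to 1146 × 1/2.35 = 487.66 px.
Top offset = (2497 − 487.66)/2 = 1004.67 px; left offset = 0.
Lower-left is one-third across and two-thirds down within the crop:
x = 0.00 + 1 × 1146.00/3 ≈ 382; y = 1004.67 + 2 × 487.66/3 ≈ 1330.

(382, 1330)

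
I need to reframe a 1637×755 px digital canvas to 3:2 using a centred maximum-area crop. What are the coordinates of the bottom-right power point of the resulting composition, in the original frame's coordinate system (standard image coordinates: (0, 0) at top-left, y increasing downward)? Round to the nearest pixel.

1637/755 > 3/2, so the 3:2 crop keeps the full height 755 and trims width to 755 × 3/2 = 1132.50 px.
Left offset = (1637 − 1132.50)/2 = 252.25 px; top offset = 0.
Bottom-right is two-thirds across and two-thirds down within the crop:
x = 252.25 + 2 × 1132.50/3 ≈ 1007; y = 0.00 + 2 × 755.00/3 ≈ 503.

(1007, 503)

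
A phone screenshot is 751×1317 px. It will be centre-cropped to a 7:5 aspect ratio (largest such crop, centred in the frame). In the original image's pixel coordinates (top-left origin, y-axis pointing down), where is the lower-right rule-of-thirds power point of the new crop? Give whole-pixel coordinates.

751/1317 < 7/5, so the 7:5 crop keeps the full width 751 and trims height to 751 × 5/7 = 536.43 px.
Top offset = (1317 − 536.43)/2 = 390.29 px; left offset = 0.
Lower-right is two-thirds across and two-thirds down within the crop:
x = 0.00 + 2 × 751.00/3 ≈ 501; y = 390.29 + 2 × 536.43/3 ≈ 748.

(501, 748)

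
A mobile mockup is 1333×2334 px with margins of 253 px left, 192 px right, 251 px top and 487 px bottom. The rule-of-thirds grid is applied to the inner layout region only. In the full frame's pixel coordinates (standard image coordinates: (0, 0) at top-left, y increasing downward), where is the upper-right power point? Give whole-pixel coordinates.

Content width = 1333 − 253 − 192 = 888 px; content height = 2334 − 251 − 487 = 1596 px.
Upper-right is two-thirds across and one-third down within the inner layout region.
x = 253 + 2 × 888/3 = 253 + 592.00 ≈ 845
y = 251 + 1 × 1596/3 = 251 + 532.00 ≈ 783

x = 845 px, y = 783 px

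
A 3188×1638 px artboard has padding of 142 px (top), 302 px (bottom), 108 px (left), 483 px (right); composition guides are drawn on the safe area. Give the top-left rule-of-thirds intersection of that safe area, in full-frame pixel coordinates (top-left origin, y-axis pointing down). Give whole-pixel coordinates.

Content width = 3188 − 108 − 483 = 2597 px; content height = 1638 − 142 − 302 = 1194 px.
Top-left is one-third across and one-third down within the safe area.
x = 108 + 1 × 2597/3 = 108 + 865.67 ≈ 974
y = 142 + 1 × 1194/3 = 142 + 398.00 ≈ 540

(974, 540)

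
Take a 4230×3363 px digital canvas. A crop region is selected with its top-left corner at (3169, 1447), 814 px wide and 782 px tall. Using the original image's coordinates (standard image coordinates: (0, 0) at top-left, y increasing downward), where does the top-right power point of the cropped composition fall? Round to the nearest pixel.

x = 3712 px, y = 1708 px

One third of the crop width 814 is 271.33 px.
One third of the crop height 782 is 260.67 px.
The top-right point is two-thirds across and one-third down within the crop:
x = 3169 + 2 × 271.33 ≈ 3712; y = 1447 + 1 × 260.67 ≈ 1708.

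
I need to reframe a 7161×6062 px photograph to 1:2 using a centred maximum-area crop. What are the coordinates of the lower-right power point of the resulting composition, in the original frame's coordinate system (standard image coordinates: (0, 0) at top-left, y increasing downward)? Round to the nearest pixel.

x = 4086 px, y = 4041 px

7161/6062 > 1/2, so the 1:2 crop keeps the full height 6062 and trims width to 6062 × 1/2 = 3031.00 px.
Left offset = (7161 − 3031.00)/2 = 2065.00 px; top offset = 0.
Lower-right is two-thirds across and two-thirds down within the crop:
x = 2065.00 + 2 × 3031.00/3 ≈ 4086; y = 0.00 + 2 × 6062.00/3 ≈ 4041.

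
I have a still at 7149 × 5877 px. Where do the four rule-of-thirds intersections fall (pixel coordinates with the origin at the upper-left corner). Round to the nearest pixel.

One third of 7149 is 2383; one third of 5877 is 1959.
Vertical third lines at x = 2383 and x = 4766; horizontal third lines at y = 1959 and y = 3918.

(2383, 1959), (4766, 1959), (2383, 3918), (4766, 3918)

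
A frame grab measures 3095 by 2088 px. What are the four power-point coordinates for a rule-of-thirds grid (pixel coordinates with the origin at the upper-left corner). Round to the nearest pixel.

(1032, 696), (2063, 696), (1032, 1392), (2063, 1392)

One third of 3095 is 1031.67; one third of 2088 is 696.
Vertical third lines at x = 1032 and x = 2063; horizontal third lines at y = 696 and y = 1392.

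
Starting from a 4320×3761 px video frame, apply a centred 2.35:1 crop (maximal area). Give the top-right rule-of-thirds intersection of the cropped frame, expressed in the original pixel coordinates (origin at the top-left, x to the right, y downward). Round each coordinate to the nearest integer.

4320/3761 < 2.35/1, so the 2.35:1 crop keeps the full width 4320 and trims height to 4320 × 1/2.35 = 1838.30 px.
Top offset = (3761 − 1838.30)/2 = 961.35 px; left offset = 0.
Top-right is two-thirds across and one-third down within the crop:
x = 0.00 + 2 × 4320.00/3 ≈ 2880; y = 961.35 + 1 × 1838.30/3 ≈ 1574.

x = 2880 px, y = 1574 px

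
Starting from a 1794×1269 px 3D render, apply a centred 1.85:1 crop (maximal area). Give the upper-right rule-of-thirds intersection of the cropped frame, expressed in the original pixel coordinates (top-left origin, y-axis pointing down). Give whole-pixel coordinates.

x = 1196 px, y = 473 px

1794/1269 < 1.85/1, so the 1.85:1 crop keeps the full width 1794 and trims height to 1794 × 1/1.85 = 969.73 px.
Top offset = (1269 − 969.73)/2 = 149.64 px; left offset = 0.
Upper-right is two-thirds across and one-third down within the crop:
x = 0.00 + 2 × 1794.00/3 ≈ 1196; y = 149.64 + 1 × 969.73/3 ≈ 473.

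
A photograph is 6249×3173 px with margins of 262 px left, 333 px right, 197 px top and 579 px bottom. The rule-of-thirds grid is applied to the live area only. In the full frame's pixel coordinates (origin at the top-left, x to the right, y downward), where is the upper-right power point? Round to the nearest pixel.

x = 4031 px, y = 996 px

Content width = 6249 − 262 − 333 = 5654 px; content height = 3173 − 197 − 579 = 2397 px.
Upper-right is two-thirds across and one-third down within the live area.
x = 262 + 2 × 5654/3 = 262 + 3769.33 ≈ 4031
y = 197 + 1 × 2397/3 = 197 + 799.00 ≈ 996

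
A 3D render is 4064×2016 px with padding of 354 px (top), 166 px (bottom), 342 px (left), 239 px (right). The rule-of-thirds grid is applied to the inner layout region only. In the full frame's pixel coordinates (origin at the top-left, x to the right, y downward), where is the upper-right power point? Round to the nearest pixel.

x = 2664 px, y = 853 px

Content width = 4064 − 342 − 239 = 3483 px; content height = 2016 − 354 − 166 = 1496 px.
Upper-right is two-thirds across and one-third down within the inner layout region.
x = 342 + 2 × 3483/3 = 342 + 2322.00 ≈ 2664
y = 354 + 1 × 1496/3 = 354 + 498.67 ≈ 853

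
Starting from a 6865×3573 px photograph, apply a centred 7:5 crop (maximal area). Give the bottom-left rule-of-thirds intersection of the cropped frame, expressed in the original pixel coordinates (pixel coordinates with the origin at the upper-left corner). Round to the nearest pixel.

x = 2599 px, y = 2382 px

6865/3573 > 7/5, so the 7:5 crop keeps the full height 3573 and trims width to 3573 × 7/5 = 5002.20 px.
Left offset = (6865 − 5002.20)/2 = 931.40 px; top offset = 0.
Bottom-left is one-third across and two-thirds down within the crop:
x = 931.40 + 1 × 5002.20/3 ≈ 2599; y = 0.00 + 2 × 3573.00/3 ≈ 2382.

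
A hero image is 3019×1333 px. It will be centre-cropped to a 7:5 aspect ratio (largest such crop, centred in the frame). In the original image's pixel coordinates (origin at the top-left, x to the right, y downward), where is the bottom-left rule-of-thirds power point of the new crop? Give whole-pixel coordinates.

x = 1198 px, y = 889 px

3019/1333 > 7/5, so the 7:5 crop keeps the full height 1333 and trims width to 1333 × 7/5 = 1866.20 px.
Left offset = (3019 − 1866.20)/2 = 576.40 px; top offset = 0.
Bottom-left is one-third across and two-thirds down within the crop:
x = 576.40 + 1 × 1866.20/3 ≈ 1198; y = 0.00 + 2 × 1333.00/3 ≈ 889.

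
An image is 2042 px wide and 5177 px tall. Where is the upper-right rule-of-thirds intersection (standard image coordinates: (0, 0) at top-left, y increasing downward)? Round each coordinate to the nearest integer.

The upper-right point sits two-thirds of the way across and one-third of the way down.
x = 2 × 2042/3 ≈ 1361; y = 1 × 5177/3 ≈ 1726.

x = 1361 px, y = 1726 px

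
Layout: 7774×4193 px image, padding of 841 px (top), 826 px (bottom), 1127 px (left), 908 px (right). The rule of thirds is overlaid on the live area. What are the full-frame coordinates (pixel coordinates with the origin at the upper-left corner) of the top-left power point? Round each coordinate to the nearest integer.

(3040, 1683)

Content width = 7774 − 1127 − 908 = 5739 px; content height = 4193 − 841 − 826 = 2526 px.
Top-left is one-third across and one-third down within the live area.
x = 1127 + 1 × 5739/3 = 1127 + 1913.00 ≈ 3040
y = 841 + 1 × 2526/3 = 841 + 842.00 ≈ 1683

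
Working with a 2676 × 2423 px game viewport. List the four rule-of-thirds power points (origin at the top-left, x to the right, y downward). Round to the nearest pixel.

(892, 808), (1784, 808), (892, 1615), (1784, 1615)

One third of 2676 is 892; one third of 2423 is 807.67.
Vertical third lines at x = 892 and x = 1784; horizontal third lines at y = 808 and y = 1615.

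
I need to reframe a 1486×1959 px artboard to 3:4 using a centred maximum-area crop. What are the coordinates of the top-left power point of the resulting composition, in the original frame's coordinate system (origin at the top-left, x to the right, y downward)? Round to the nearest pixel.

(498, 653)

1486/1959 > 3/4, so the 3:4 crop keeps the full height 1959 and trims width to 1959 × 3/4 = 1469.25 px.
Left offset = (1486 − 1469.25)/2 = 8.38 px; top offset = 0.
Top-left is one-third across and one-third down within the crop:
x = 8.38 + 1 × 1469.25/3 ≈ 498; y = 0.00 + 1 × 1959.00/3 ≈ 653.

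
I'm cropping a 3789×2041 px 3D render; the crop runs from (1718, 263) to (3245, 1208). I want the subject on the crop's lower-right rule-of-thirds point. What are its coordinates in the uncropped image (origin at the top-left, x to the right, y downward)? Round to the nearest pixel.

x = 2736 px, y = 893 px

Crop width = 3245 − 1718 = 1527 px; one third is 509.00 px.
Crop height = 1208 − 263 = 945 px; one third is 315.00 px.
The lower-right point is two-thirds across and two-thirds down within the crop:
x = 1718 + 2 × 509.00 ≈ 2736; y = 263 + 2 × 315.00 ≈ 893.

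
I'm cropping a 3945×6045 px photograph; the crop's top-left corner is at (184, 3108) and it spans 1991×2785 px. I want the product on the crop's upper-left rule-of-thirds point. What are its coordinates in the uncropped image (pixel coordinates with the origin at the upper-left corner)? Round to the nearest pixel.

One third of the crop width 1991 is 663.67 px.
One third of the crop height 2785 is 928.33 px.
The upper-left point is one-third across and one-third down within the crop:
x = 184 + 1 × 663.67 ≈ 848; y = 3108 + 1 × 928.33 ≈ 4036.

x = 848 px, y = 4036 px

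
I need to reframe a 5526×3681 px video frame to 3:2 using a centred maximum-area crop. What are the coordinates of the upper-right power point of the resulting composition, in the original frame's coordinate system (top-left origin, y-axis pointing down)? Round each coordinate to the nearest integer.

(3683, 1227)

5526/3681 > 3/2, so the 3:2 crop keeps the full height 3681 and trims width to 3681 × 3/2 = 5521.50 px.
Left offset = (5526 − 5521.50)/2 = 2.25 px; top offset = 0.
Upper-right is two-thirds across and one-third down within the crop:
x = 2.25 + 2 × 5521.50/3 ≈ 3683; y = 0.00 + 1 × 3681.00/3 ≈ 1227.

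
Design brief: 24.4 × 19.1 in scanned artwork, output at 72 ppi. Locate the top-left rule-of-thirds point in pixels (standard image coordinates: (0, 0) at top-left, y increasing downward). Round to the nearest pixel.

x = 586 px, y = 458 px

In pixels the canvas is 24.4 × 72 = 1756.8 wide and 19.1 × 72 = 1375.2 tall.
The top-left point is one-third across and one-third down:
x = 1 × 1756.8/3 ≈ 586; y = 1 × 1375.2/3 ≈ 458.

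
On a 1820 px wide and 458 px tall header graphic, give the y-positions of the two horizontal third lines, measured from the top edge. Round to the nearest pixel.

153 px and 305 px

458 / 3 = 152.67, so the horizontal lines sit at one and two thirds of 458.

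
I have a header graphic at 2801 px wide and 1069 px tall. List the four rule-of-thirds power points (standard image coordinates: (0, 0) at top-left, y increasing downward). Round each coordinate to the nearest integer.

One third of 2801 is 933.67; one third of 1069 is 356.33.
Vertical third lines at x = 934 and x = 1867; horizontal third lines at y = 356 and y = 713.

(934, 356), (1867, 356), (934, 713), (1867, 713)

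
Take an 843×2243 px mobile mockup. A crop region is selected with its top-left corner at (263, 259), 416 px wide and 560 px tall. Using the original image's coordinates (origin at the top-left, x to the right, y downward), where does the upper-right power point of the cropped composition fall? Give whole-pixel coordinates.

(540, 446)

One third of the crop width 416 is 138.67 px.
One third of the crop height 560 is 186.67 px.
The upper-right point is two-thirds across and one-third down within the crop:
x = 263 + 2 × 138.67 ≈ 540; y = 259 + 1 × 186.67 ≈ 446.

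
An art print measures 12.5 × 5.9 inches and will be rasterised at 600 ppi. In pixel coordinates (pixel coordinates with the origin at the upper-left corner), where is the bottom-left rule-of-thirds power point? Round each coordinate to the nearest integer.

(2500, 2360)

In pixels the canvas is 12.5 × 600 = 7500 wide and 5.9 × 600 = 3540 tall.
The bottom-left point is one-third across and two-thirds down:
x = 1 × 7500/3 ≈ 2500; y = 2 × 3540/3 ≈ 2360.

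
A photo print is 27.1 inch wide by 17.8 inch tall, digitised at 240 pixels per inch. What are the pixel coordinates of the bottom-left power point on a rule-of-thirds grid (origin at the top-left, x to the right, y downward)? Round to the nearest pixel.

In pixels the canvas is 27.1 × 240 = 6504 wide and 17.8 × 240 = 4272 tall.
The bottom-left point is one-third across and two-thirds down:
x = 1 × 6504/3 ≈ 2168; y = 2 × 4272/3 ≈ 2848.

(2168, 2848)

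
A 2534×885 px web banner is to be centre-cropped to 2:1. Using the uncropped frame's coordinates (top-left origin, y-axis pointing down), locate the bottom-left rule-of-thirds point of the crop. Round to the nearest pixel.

x = 972 px, y = 590 px

2534/885 > 2/1, so the 2:1 crop keeps the full height 885 and trims width to 885 × 2/1 = 1770.00 px.
Left offset = (2534 − 1770.00)/2 = 382.00 px; top offset = 0.
Bottom-left is one-third across and two-thirds down within the crop:
x = 382.00 + 1 × 1770.00/3 ≈ 972; y = 0.00 + 2 × 885.00/3 ≈ 590.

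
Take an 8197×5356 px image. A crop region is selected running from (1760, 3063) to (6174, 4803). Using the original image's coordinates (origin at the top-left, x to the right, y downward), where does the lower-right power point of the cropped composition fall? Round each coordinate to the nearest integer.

(4703, 4223)

Crop width = 6174 − 1760 = 4414 px; one third is 1471.33 px.
Crop height = 4803 − 3063 = 1740 px; one third is 580.00 px.
The lower-right point is two-thirds across and two-thirds down within the crop:
x = 1760 + 2 × 1471.33 ≈ 4703; y = 3063 + 2 × 580.00 ≈ 4223.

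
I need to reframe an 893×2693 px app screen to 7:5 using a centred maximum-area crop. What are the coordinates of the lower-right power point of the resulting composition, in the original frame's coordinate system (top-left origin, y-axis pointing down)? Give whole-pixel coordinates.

x = 595 px, y = 1453 px

893/2693 < 7/5, so the 7:5 crop keeps the full width 893 and trims height to 893 × 5/7 = 637.86 px.
Top offset = (2693 − 637.86)/2 = 1027.57 px; left offset = 0.
Lower-right is two-thirds across and two-thirds down within the crop:
x = 0.00 + 2 × 893.00/3 ≈ 595; y = 1027.57 + 2 × 637.86/3 ≈ 1453.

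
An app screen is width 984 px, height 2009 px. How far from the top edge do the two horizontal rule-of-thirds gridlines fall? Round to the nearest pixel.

670 px and 1339 px

2009 / 3 = 669.67, so the horizontal lines sit at one and two thirds of 2009.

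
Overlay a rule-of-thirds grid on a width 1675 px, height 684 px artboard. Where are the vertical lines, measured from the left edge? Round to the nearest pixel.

1675 / 3 = 558.33, so the vertical lines sit at one and two thirds of 1675.

558 px and 1117 px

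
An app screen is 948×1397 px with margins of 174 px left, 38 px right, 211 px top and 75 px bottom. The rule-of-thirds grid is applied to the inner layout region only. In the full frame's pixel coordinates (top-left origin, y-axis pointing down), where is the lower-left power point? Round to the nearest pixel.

Content width = 948 − 174 − 38 = 736 px; content height = 1397 − 211 − 75 = 1111 px.
Lower-left is one-third across and two-thirds down within the inner layout region.
x = 174 + 1 × 736/3 = 174 + 245.33 ≈ 419
y = 211 + 2 × 1111/3 = 211 + 740.67 ≈ 952

(419, 952)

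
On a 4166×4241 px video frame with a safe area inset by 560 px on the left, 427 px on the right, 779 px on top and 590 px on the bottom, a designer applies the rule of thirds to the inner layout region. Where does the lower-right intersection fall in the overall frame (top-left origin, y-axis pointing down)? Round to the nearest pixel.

Content width = 4166 − 560 − 427 = 3179 px; content height = 4241 − 779 − 590 = 2872 px.
Lower-right is two-thirds across and two-thirds down within the inner layout region.
x = 560 + 2 × 3179/3 = 560 + 2119.33 ≈ 2679
y = 779 + 2 × 2872/3 = 779 + 1914.67 ≈ 2694

(2679, 2694)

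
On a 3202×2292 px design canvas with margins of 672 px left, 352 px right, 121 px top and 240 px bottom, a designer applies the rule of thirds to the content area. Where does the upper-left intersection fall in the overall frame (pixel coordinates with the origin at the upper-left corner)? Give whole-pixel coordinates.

(1398, 765)

Content width = 3202 − 672 − 352 = 2178 px; content height = 2292 − 121 − 240 = 1931 px.
Upper-left is one-third across and one-third down within the content area.
x = 672 + 1 × 2178/3 = 672 + 726.00 ≈ 1398
y = 121 + 1 × 1931/3 = 121 + 643.67 ≈ 765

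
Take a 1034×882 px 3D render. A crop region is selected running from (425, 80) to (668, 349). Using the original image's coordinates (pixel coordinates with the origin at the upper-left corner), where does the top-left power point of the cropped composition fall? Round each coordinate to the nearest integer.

Crop width = 668 − 425 = 243 px; one third is 81.00 px.
Crop height = 349 − 80 = 269 px; one third is 89.67 px.
The top-left point is one-third across and one-third down within the crop:
x = 425 + 1 × 81.00 ≈ 506; y = 80 + 1 × 89.67 ≈ 170.

x = 506 px, y = 170 px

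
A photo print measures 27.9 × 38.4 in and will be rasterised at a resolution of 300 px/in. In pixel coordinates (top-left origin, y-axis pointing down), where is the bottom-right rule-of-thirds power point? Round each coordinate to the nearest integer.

x = 5580 px, y = 7680 px

In pixels the canvas is 27.9 × 300 = 8370 wide and 38.4 × 300 = 11520 tall.
The bottom-right point is two-thirds across and two-thirds down:
x = 2 × 8370/3 ≈ 5580; y = 2 × 11520/3 ≈ 7680.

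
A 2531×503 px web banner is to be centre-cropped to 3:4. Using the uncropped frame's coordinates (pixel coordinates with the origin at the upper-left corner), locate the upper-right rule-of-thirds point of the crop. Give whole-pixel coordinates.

2531/503 > 3/4, so the 3:4 crop keeps the full height 503 and trims width to 503 × 3/4 = 377.25 px.
Left offset = (2531 − 377.25)/2 = 1076.88 px; top offset = 0.
Upper-right is two-thirds across and one-third down within the crop:
x = 1076.88 + 2 × 377.25/3 ≈ 1328; y = 0.00 + 1 × 503.00/3 ≈ 168.

x = 1328 px, y = 168 px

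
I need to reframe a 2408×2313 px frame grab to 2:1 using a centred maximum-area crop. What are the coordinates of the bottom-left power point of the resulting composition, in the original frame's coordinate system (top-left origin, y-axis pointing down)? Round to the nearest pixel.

2408/2313 < 2/1, so the 2:1 crop keeps the full width 2408 and trims height to 2408 × 1/2 = 1204.00 px.
Top offset = (2313 − 1204.00)/2 = 554.50 px; left offset = 0.
Bottom-left is one-third across and two-thirds down within the crop:
x = 0.00 + 1 × 2408.00/3 ≈ 803; y = 554.50 + 2 × 1204.00/3 ≈ 1357.

(803, 1357)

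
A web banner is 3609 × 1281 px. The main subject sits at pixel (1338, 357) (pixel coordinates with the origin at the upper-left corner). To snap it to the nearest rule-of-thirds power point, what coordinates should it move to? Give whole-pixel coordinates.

(1203, 427)

Third lines: x ∈ {1203, 2406}, y ∈ {427, 854}.
1338 is closer to x = 1203; 357 is closer to y = 427.
So the nearest intersection is the upper-left power point.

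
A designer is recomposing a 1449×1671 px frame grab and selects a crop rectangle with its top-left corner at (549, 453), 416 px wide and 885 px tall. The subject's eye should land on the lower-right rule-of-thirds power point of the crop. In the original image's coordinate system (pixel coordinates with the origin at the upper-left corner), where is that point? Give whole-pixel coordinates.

One third of the crop width 416 is 138.67 px.
One third of the crop height 885 is 295.00 px.
The lower-right point is two-thirds across and two-thirds down within the crop:
x = 549 + 2 × 138.67 ≈ 826; y = 453 + 2 × 295.00 ≈ 1043.

x = 826 px, y = 1043 px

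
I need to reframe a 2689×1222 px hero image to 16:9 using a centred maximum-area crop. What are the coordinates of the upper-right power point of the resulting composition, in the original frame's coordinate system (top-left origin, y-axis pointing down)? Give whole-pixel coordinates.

2689/1222 > 16/9, so the 16:9 crop keeps the full height 1222 and trims width to 1222 × 16/9 = 2172.44 px.
Left offset = (2689 − 2172.44)/2 = 258.28 px; top offset = 0.
Upper-right is two-thirds across and one-third down within the crop:
x = 258.28 + 2 × 2172.44/3 ≈ 1707; y = 0.00 + 1 × 1222.00/3 ≈ 407.

x = 1707 px, y = 407 px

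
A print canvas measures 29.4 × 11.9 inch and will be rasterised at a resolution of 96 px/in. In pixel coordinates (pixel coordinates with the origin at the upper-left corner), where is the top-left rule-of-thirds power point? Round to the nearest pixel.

x = 941 px, y = 381 px

In pixels the canvas is 29.4 × 96 = 2822.4 wide and 11.9 × 96 = 1142.4 tall.
The top-left point is one-third across and one-third down:
x = 1 × 2822.4/3 ≈ 941; y = 1 × 1142.4/3 ≈ 381.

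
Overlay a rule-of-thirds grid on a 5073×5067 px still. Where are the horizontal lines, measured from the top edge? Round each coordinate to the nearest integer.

5067 / 3 = 1689, so the horizontal lines sit at one and two thirds of 5067.

1689 px and 3378 px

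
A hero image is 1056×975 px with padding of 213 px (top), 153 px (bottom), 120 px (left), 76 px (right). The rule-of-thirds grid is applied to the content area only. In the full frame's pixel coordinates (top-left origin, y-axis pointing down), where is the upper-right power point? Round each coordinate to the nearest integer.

Content width = 1056 − 120 − 76 = 860 px; content height = 975 − 213 − 153 = 609 px.
Upper-right is two-thirds across and one-third down within the content area.
x = 120 + 2 × 860/3 = 120 + 573.33 ≈ 693
y = 213 + 1 × 609/3 = 213 + 203.00 ≈ 416

(693, 416)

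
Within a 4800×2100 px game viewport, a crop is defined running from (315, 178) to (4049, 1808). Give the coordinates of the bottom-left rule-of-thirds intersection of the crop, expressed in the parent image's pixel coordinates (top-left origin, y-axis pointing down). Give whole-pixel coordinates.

Crop width = 4049 − 315 = 3734 px; one third is 1244.67 px.
Crop height = 1808 − 178 = 1630 px; one third is 543.33 px.
The bottom-left point is one-third across and two-thirds down within the crop:
x = 315 + 1 × 1244.67 ≈ 1560; y = 178 + 2 × 543.33 ≈ 1265.

(1560, 1265)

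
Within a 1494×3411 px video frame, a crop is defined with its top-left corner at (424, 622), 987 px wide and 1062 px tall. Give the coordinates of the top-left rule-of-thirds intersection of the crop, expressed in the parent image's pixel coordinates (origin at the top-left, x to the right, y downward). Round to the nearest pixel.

(753, 976)

One third of the crop width 987 is 329.00 px.
One third of the crop height 1062 is 354.00 px.
The top-left point is one-third across and one-third down within the crop:
x = 424 + 1 × 329.00 ≈ 753; y = 622 + 1 × 354.00 ≈ 976.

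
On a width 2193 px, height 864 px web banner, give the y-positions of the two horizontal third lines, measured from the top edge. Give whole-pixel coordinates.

864 / 3 = 288, so the horizontal lines sit at one and two thirds of 864.

288 px and 576 px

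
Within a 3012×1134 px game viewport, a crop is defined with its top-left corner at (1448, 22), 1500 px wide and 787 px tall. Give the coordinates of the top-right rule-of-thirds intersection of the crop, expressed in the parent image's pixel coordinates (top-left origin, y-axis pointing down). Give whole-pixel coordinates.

One third of the crop width 1500 is 500.00 px.
One third of the crop height 787 is 262.33 px.
The top-right point is two-thirds across and one-third down within the crop:
x = 1448 + 2 × 500.00 ≈ 2448; y = 22 + 1 × 262.33 ≈ 284.

x = 2448 px, y = 284 px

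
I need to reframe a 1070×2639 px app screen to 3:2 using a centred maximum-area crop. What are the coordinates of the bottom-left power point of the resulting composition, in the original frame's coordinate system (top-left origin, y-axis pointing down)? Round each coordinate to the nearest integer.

x = 357 px, y = 1438 px

1070/2639 < 3/2, so the 3:2 crop keeps the full width 1070 and trims height to 1070 × 2/3 = 713.33 px.
Top offset = (2639 − 713.33)/2 = 962.83 px; left offset = 0.
Bottom-left is one-third across and two-thirds down within the crop:
x = 0.00 + 1 × 1070.00/3 ≈ 357; y = 962.83 + 2 × 713.33/3 ≈ 1438.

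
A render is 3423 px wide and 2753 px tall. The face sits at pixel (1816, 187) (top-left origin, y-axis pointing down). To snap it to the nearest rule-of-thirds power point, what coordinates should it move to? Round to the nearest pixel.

Third lines: x ∈ {1141, 2282}, y ∈ {918, 1835}.
1816 is closer to x = 2282; 187 is closer to y = 918.
So the nearest intersection is the upper-right power point.

(2282, 918)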